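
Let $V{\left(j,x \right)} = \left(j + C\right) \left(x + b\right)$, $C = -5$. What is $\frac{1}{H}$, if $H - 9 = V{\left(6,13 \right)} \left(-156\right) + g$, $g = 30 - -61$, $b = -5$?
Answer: $- \frac{1}{1148} \approx -0.00087108$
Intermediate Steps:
$V{\left(j,x \right)} = \left(-5 + j\right) \left(-5 + x\right)$ ($V{\left(j,x \right)} = \left(j - 5\right) \left(x - 5\right) = \left(-5 + j\right) \left(-5 + x\right)$)
$g = 91$ ($g = 30 + 61 = 91$)
$H = -1148$ ($H = 9 + \left(\left(25 - 30 - 65 + 6 \cdot 13\right) \left(-156\right) + 91\right) = 9 + \left(\left(25 - 30 - 65 + 78\right) \left(-156\right) + 91\right) = 9 + \left(8 \left(-156\right) + 91\right) = 9 + \left(-1248 + 91\right) = 9 - 1157 = -1148$)
$\frac{1}{H} = \frac{1}{-1148} = - \frac{1}{1148}$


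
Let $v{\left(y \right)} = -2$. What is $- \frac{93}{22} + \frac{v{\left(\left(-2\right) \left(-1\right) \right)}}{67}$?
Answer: $- \frac{6275}{1474} \approx -4.2571$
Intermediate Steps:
$- \frac{93}{22} + \frac{v{\left(\left(-2\right) \left(-1\right) \right)}}{67} = - \frac{93}{22} - \frac{2}{67} = - \frac{6275}{1474}$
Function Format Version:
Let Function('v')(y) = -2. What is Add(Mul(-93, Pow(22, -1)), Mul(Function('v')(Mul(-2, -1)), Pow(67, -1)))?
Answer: Rational(-6275, 1474) ≈ -4.2571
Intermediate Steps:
Add(Mul(-93, Pow(22, -1)), Mul(Function('v')(Mul(-2, -1)), Pow(67, -1))) = Add(Mul(-93, Pow(22, -1)), Mul(-2, Pow(67, -1))) = Add(Mul(-93, Rational(1, 22)), Mul(-2, Rational(1, 67))) = Add(Rational(-93, 22), Rational(-2, 67)) = Rational(-6275, 1474)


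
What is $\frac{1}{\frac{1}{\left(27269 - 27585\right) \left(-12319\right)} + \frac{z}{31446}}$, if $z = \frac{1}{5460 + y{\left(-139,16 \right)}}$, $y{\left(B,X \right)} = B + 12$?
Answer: $\frac{326414570038236}{85797161} \approx 3.8045 \cdot 10^{6}$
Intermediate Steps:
$y{\left(B,X \right)} = 12 + B$
$z = \frac{1}{5333}$ ($z = \frac{1}{5460 + \left(12 - 139\right)} = \frac{1}{5460 - 127} = \frac{1}{5333} \approx 0.00018751$)
$\frac{1}{\frac{1}{\left(27269 - 27585\right) \left(-12319\right)} + \frac{z}{31446}} = \frac{1}{\frac{1}{\left(27269 - 27585\right) \left(-12319\right)} + \frac{1}{5333 \cdot 31446}} = \frac{1}{\frac{1}{-316} \left(- \frac{1}{12319}\right) + \frac{1}{5333} \cdot \frac{1}{31446}} = \frac{1}{\left(- \frac{1}{316}\right) \left(- \frac{1}{12319}\right) + \frac{1}{167701518}} = \frac{1}{\frac{1}{3892804} + \frac{1}{167701518}} = \frac{1}{\frac{85797161}{326414570038236}} = \frac{326414570038236}{85797161}$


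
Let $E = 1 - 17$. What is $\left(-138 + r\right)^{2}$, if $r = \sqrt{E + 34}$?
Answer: $19062 - 828 \sqrt{2} \approx 17891.0$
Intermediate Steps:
$E = -16$
$r = 3 \sqrt{2}$ ($r = \sqrt{-16 + 34} = \sqrt{18} = 3 \sqrt{2} \approx 4.2426$)
$\left(-138 + r\right)^{2} = \left(-138 + 3 \sqrt{2}\right)^{2}$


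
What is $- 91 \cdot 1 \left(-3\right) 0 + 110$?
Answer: $110$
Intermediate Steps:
$- 91 \cdot 1 \left(-3\right) 0 + 110 = - 91 \left(\left(-3\right) 0\right) + 110 = \left(-91\right) 0 + 110 = 0 + 110 = 110$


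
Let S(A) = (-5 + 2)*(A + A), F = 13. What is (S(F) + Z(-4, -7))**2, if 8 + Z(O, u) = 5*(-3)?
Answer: 10201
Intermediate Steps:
Z(O, u) = -23 (Z(O, u) = -8 + 5*(-3) = -8 - 15 = -23)
S(A) = -6*A
(S(F) + Z(-4, -7))**2 = (-6*13 - 23)**2 = (-78 - 23)**2 = (-101)**2 = 10201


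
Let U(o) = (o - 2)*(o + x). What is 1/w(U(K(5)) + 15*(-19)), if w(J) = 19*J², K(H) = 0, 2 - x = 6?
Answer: 1/1457851 ≈ 6.8594e-7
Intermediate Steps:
x = -4 (x = 2 - 1*6 = 2 - 6 = -4)
U(o) = (-4 + o)*(-2 + o) (U(o) = (o - 2)*(o - 4) = (-2 + o)*(-4 + o) = (-4 + o)*(-2 + o))
1/w(U(K(5)) + 15*(-19)) = 1/(19*((8 + 0² - 6*0) + 15*(-19))²) = 1/(19*((8 + 0 + 0) - 285)²) = 1/(19*(8 - 285)²) = 1/(19*(-277)²) = 1/(19*76729) = 1/1457851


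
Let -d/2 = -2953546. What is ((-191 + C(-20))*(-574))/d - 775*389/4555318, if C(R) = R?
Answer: -153640972056/3363585314407 ≈ -0.045678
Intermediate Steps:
d = 5907092 (d = -2*(-2953546) = 5907092)
((-191 + C(-20))*(-574))/d - 775*389/4555318 = ((-191 - 20)*(-574))/5907092 - 775*389/4555318 = -211*(-574)*(1/5907092) - 301475*1/4555318 = 121114*(1/5907092) - 301475/4555318 = 60557/2953546 - 301475/4555318 = -153640972056/3363585314407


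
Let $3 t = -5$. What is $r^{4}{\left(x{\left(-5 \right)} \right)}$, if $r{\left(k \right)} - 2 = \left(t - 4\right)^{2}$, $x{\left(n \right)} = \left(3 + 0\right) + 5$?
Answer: $\frac{8882874001}{6561} \approx 1.3539 \cdot 10^{6}$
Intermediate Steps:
$t = - \frac{5}{3}$ ($t = \frac{1}{3} \left(-5\right) = - \frac{5}{3} \approx -1.6667$)
$x{\left(n \right)} = 8$ ($x{\left(n \right)} = 3 + 5 = 8$)
$r{\left(k \right)} = \frac{307}{9}$ ($r{\left(k \right)} = 2 + \left(- \frac{5}{3} - 4\right)^{2} = 2 + \left(- \frac{17}{3}\right)^{2} = 2 + \frac{289}{9} = \frac{307}{9}$)
$r^{4}{\left(x{\left(-5 \right)} \right)} = \left(\frac{307}{9}\right)^{4} = \frac{8882874001}{6561}$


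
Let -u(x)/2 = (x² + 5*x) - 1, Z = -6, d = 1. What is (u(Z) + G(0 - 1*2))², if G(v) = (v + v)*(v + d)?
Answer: 36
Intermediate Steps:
G(v) = 2*v*(1 + v) (G(v) = (v + v)*(v + 1) = (2*v)*(1 + v) = 2*v*(1 + v))
u(x) = 2 - 10*x - 2*x² (u(x) = -2*((x² + 5*x) - 1) = -2*(-1 + x² + 5*x) = 2 - 10*x - 2*x²)
(u(Z) + G(0 - 1*2))² = ((2 - 10*(-6) - 2*(-6)²) + 2*(0 - 1*2)*(1 + (0 - 1*2)))² = ((2 + 60 - 2*36) + 2*(0 - 2)*(1 + (0 - 2)))² = ((2 + 60 - 72) + 2*(-2)*(1 - 2))² = (-10 + 2*(-2)*(-1))² = (-10 + 4)² = (-6)² = 36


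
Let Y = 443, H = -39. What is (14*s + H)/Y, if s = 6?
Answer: 45/443 ≈ 0.10158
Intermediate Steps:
(14*s + H)/Y = (14*6 - 39)/443 = (84 - 39)*(1/443) = 45*(1/443) = 45/443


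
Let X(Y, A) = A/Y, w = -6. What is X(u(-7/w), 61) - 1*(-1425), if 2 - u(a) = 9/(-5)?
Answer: 27380/19 ≈ 1441.1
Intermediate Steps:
u(a) = 19/5 (u(a) = 2 - 9/(-5) = 2 - 9*(-1)/5 = 2 - 1*(-9/5) = 2 + 9/5 = 19/5)
X(u(-7/w), 61) - 1*(-1425) = 61/(19/5) - 1*(-1425) = 61*(5/19) + 1425 = 305/19 + 1425 = 27380/19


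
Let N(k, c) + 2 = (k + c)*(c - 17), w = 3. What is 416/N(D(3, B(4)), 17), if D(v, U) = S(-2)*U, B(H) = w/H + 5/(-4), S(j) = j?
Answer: -208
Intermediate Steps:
B(H) = -5/4 + 3/H (B(H) = 3/H + 5/(-4) = 3/H + 5*(-¼) = 3/H - 5/4 = -5/4 + 3/H)
D(v, U) = -2*U
N(k, c) = -2 + (-17 + c)*(c + k) (N(k, c) = -2 + (k + c)*(c - 17) = -2 + (c + k)*(-17 + c) = -2 + (-17 + c)*(c + k))
416/N(D(3, B(4)), 17) = 416/(-2 + 17² - 17*17 - (-34)*(-5/4 + 3/4) + 17*(-2*(-5/4 + 3/4))) = 416/(-2 + 289 - 289 - (-34)*(-5/4 + 3*(¼)) + 17*(-2*(-5/4 + 3*(¼)))) = 416/(-2 + 289 - 289 - (-34)*(-5/4 + ¾) + 17*(-2*(-5/4 + ¾))) = 416/(-2 + 289 - 289 - (-34)*(-1)/2 + 17*(-2*(-½))) = 416/(-2 + 289 - 289 - 17*1 + 17*1) = 416/(-2 + 289 - 289 - 17 + 17) = 416/(-2) = 416*(-½) = -208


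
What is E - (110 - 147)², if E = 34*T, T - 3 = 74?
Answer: 1249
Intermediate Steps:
T = 77 (T = 3 + 74 = 77)
E = 2618 (E = 34*77 = 2618)
E - (110 - 147)² = 2618 - (110 - 147)² = 2618 - 1*(-37)² = 2618 - 1*1369 = 2618 - 1369 = 1249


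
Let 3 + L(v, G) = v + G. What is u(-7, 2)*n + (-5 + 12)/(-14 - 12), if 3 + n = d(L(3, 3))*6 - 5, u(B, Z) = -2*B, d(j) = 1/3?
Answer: -2191/26 ≈ -84.269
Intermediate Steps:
L(v, G) = -3 + G + v (L(v, G) = -3 + (v + G) = -3 + (G + v) = -3 + G + v)
d(j) = ⅓
n = -6 (n = -3 + ((⅓)*6 - 5) = -3 + (2 - 5) = -3 - 3 = -6)
u(-7, 2)*n + (-5 + 12)/(-14 - 12) = -2*(-7)*(-6) + (-5 + 12)/(-14 - 12) = 14*(-6) + 7/(-26) = -84 + 7*(-1/26) = -84 - 7/26 = -2191/26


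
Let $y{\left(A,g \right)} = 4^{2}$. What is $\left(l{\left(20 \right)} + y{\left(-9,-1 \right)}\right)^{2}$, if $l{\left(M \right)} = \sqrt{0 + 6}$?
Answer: $\left(16 + \sqrt{6}\right)^{2} \approx 340.38$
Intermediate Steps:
$y{\left(A,g \right)} = 16$
$l{\left(M \right)} = \sqrt{6}$
$\left(l{\left(20 \right)} + y{\left(-9,-1 \right)}\right)^{2} = \left(\sqrt{6} + 16\right)^{2} = \left(16 + \sqrt{6}\right)^{2}$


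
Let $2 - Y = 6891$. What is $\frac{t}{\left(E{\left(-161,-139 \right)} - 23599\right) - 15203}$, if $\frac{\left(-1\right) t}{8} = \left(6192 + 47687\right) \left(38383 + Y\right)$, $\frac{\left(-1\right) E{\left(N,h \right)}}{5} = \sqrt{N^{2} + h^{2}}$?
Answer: $\frac{263367057997008}{752232077} - \frac{33937304520 \sqrt{45242}}{752232077} \approx 3.4052 \cdot 10^{5}$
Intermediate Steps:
$Y = -6889$ ($Y = 2 - 6891 = -6889$)
$E{\left(N,h \right)} = - 5 \sqrt{N^{2} + h^{2}}$
$t = -13574921808$ ($t = - 8 \left(6192 + 47687\right) \left(38383 - 6889\right) = - 8 \cdot 53879 \cdot 31494 = \left(-8\right) 1696865226 = -13574921808$)
$\frac{t}{\left(E{\left(-161,-139 \right)} - 23599\right) - 15203} = - \frac{13574921808}{\left(- 5 \sqrt{\left(-161\right)^{2} + \left(-139\right)^{2}} - 23599\right) - 15203} = - \frac{13574921808}{\left(- 5 \sqrt{25921 + 19321} - 23599\right) - 15203} = - \frac{13574921808}{\left(- 5 \sqrt{45242} - 23599\right) - 15203} = - \frac{13574921808}{\left(-23599 - 5 \sqrt{45242}\right) - 15203} = - \frac{13574921808}{-38802 - 5 \sqrt{45242}}$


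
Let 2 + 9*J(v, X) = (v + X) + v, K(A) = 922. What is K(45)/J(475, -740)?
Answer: 4149/104 ≈ 39.894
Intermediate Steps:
J(v, X) = -2/9 + X/9 + 2*v/9 (J(v, X) = -2/9 + ((v + X) + v)/9 = -2/9 + ((X + v) + v)/9 = -2/9 + (X + 2*v)/9 = -2/9 + (X/9 + 2*v/9) = -2/9 + X/9 + 2*v/9)
K(45)/J(475, -740) = 922/(-2/9 + (⅑)*(-740) + (2/9)*475) = 922/(-2/9 - 740/9 + 950/9) = 922/(208/9) = 922*(9/208) = 4149/104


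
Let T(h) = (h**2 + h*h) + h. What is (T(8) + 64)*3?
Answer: 600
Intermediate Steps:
T(h) = h + 2*h**2 (T(h) = (h**2 + h**2) + h = 2*h**2 + h = h + 2*h**2)
(T(8) + 64)*3 = (8*(1 + 2*8) + 64)*3 = (8*(1 + 16) + 64)*3 = (8*17 + 64)*3 = (136 + 64)*3 = 200*3 = 600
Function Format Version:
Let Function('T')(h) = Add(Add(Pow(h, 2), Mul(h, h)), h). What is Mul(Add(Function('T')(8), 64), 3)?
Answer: 600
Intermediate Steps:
Function('T')(h) = Add(h, Mul(2, Pow(h, 2))) (Function('T')(h) = Add(Add(Pow(h, 2), Pow(h, 2)), h) = Add(Mul(2, Pow(h, 2)), h) = Add(h, Mul(2, Pow(h, 2))))
Mul(Add(Function('T')(8), 64), 3) = Mul(Add(Mul(8, Add(1, Mul(2, 8))), 64), 3) = Mul(Add(Mul(8, Add(1, 16)), 64), 3) = Mul(Add(Mul(8, 17), 64), 3) = Mul(Add(136, 64), 3) = Mul(200, 3) = 600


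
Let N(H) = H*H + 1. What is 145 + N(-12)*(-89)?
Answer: -12760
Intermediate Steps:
N(H) = 1 + H² (N(H) = H² + 1 = 1 + H²)
145 + N(-12)*(-89) = 145 + (1 + (-12)²)*(-89) = 145 + (1 + 144)*(-89) = 145 + 145*(-89) = 145 - 12905 = -12760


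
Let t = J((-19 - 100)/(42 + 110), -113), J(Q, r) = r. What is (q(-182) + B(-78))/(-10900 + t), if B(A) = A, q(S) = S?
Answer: 260/11013 ≈ 0.023608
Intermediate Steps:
t = -113
(q(-182) + B(-78))/(-10900 + t) = (-182 - 78)/(-10900 - 113) = -260/(-11013) = -260*(-1/11013) = 260/11013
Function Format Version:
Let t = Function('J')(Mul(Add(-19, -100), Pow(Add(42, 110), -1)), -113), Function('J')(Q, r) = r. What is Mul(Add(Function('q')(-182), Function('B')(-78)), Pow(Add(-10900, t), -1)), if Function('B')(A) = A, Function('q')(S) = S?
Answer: Rational(260, 11013) ≈ 0.023608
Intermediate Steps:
t = -113
Mul(Add(Function('q')(-182), Function('B')(-78)), Pow(Add(-10900, t), -1)) = Mul(Add(-182, -78), Pow(Add(-10900, -113), -1)) = Mul(-260, Pow(-11013, -1)) = Mul(-260, Rational(-1, 11013)) = Rational(260, 11013)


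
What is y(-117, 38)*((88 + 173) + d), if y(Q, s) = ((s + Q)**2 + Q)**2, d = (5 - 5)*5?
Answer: 9788381136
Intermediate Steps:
d = 0 (d = 0*5 = 0)
y(Q, s) = (Q + (Q + s)**2)**2 (y(Q, s) = ((Q + s)**2 + Q)**2 = (Q + (Q + s)**2)**2)
y(-117, 38)*((88 + 173) + d) = (-117 + (-117 + 38)**2)**2*((88 + 173) + 0) = (-117 + (-79)**2)**2*(261 + 0) = (-117 + 6241)**2*261 = 6124**2*261 = 37503376*261 = 9788381136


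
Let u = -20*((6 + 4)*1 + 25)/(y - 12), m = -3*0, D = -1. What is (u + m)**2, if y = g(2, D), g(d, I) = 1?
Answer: 490000/121 ≈ 4049.6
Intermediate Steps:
y = 1
m = 0
u = 700/11 (u = -20*((6 + 4)*1 + 25)/(1 - 12) = -20/((-11/(10*1 + 25))) = -20/((-11/(10 + 25))) = -20/((-11/35)) = -20/((-11*1/35)) = -20/(-11/35) = -20*(-35/11) = 700/11 ≈ 63.636)
(u + m)**2 = (700/11 + 0)**2 = (700/11)**2 = 490000/121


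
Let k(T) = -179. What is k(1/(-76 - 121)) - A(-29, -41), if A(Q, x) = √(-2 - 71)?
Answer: -179 - I*√73 ≈ -179.0 - 8.544*I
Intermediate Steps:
A(Q, x) = I*√73 (A(Q, x) = √(-73) = I*√73)
k(1/(-76 - 121)) - A(-29, -41) = -179 - I*√73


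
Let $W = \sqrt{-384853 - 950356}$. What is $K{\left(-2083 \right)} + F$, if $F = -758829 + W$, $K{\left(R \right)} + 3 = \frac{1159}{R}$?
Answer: $- \frac{1580648215}{2083} + i \sqrt{1335209} \approx -7.5883 \cdot 10^{5} + 1155.5 i$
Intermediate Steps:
$K{\left(R \right)} = -3 + \frac{1159}{R}$
$W = i \sqrt{1335209}$ ($W = \sqrt{-1335209} = i \sqrt{1335209} \approx 1155.5 i$)
$F = -758829 + i \sqrt{1335209} \approx -7.5883 \cdot 10^{5} + 1155.5 i$
$K{\left(-2083 \right)} + F = \left(-3 + \frac{1159}{-2083}\right) - \left(758829 - i \sqrt{1335209}\right) = \left(-3 + 1159 \left(- \frac{1}{2083}\right)\right) - \left(758829 - i \sqrt{1335209}\right) = \left(-3 - \frac{1159}{2083}\right) - \left(758829 - i \sqrt{1335209}\right) = - \frac{7408}{2083} - \left(758829 - i \sqrt{1335209}\right) = - \frac{1580648215}{2083} + i \sqrt{1335209}$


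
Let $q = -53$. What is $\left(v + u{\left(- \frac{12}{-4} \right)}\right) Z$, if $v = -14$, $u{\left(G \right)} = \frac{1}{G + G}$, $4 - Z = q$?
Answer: $- \frac{1577}{2} \approx -788.5$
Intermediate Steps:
$Z = 57$ ($Z = 4 - -53 = 4 + 53 = 57$)
$u{\left(G \right)} = \frac{1}{2 G}$
$\left(v + u{\left(- \frac{12}{-4} \right)}\right) Z = \left(-14 + \frac{1}{2 \left(- \frac{12}{-4}\right)}\right) 57 = \left(-14 + \frac{1}{2 \left(\left(-12\right) \left(- \frac{1}{4}\right)\right)}\right) 57 = \left(-14 + \frac{1}{2 \cdot 3}\right) 57 = \left(-14 + \frac{1}{2} \cdot \frac{1}{3}\right) 57 = \left(-14 + \frac{1}{6}\right) 57 = \left(- \frac{83}{6}\right) 57 = - \frac{1577}{2}$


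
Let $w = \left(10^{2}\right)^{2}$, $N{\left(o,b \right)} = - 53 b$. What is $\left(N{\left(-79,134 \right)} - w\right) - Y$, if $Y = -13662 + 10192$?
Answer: $-13632$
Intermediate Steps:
$Y = -3470$
$w = 10000$ ($w = 100^{2} = 10000$)
$\left(N{\left(-79,134 \right)} - w\right) - Y = \left(\left(-53\right) 134 - 10000\right) - -3470 = \left(-7102 - 10000\right) + 3470 = -17102 + 3470 = -13632$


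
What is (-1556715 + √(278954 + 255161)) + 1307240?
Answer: -249475 + √534115 ≈ -2.4874e+5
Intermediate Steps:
(-1556715 + √(278954 + 255161)) + 1307240 = (-1556715 + √534115) + 1307240 = -249475 + √534115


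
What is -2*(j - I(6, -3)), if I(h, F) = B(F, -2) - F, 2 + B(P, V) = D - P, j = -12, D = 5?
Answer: 42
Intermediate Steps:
B(P, V) = 3 - P (B(P, V) = -2 + (5 - P) = 3 - P)
I(h, F) = 3 - 2*F (I(h, F) = (3 - F) - F = 3 - 2*F)
-2*(j - I(6, -3)) = -2*(-12 - (3 - 2*(-3))) = -2*(-12 - (3 + 6)) = -2*(-12 - 1*9) = -2*(-12 - 9) = -2*(-21) = 42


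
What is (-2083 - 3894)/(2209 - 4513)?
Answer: 5977/2304 ≈ 2.5942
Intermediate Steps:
(-2083 - 3894)/(2209 - 4513) = -5977/(-2304) = -5977*(-1/2304) = 5977/2304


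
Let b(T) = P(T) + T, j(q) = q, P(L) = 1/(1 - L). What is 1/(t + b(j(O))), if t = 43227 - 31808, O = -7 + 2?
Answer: 6/68485 ≈ 8.7610e-5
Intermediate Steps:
O = -5
b(T) = T - 1/(-1 + T) (b(T) = -1/(-1 + T) + T = T - 1/(-1 + T))
t = 11419
1/(t + b(j(O))) = 1/(11419 + (-1 - 5*(-1 - 5))/(-1 - 5)) = 1/(11419 + (-1 - 5*(-6))/(-6)) = 1/(11419 - (-1 + 30)/6) = 1/(11419 - 1/6*29) = 1/(11419 - 29/6) = 1/(68485/6) = 6/68485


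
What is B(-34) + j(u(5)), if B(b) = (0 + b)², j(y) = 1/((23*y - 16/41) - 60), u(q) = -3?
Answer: 6132539/5305 ≈ 1156.0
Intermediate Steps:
j(y) = 1/(-2476/41 + 23*y) (j(y) = 1/((23*y - 16*1/41) - 60) = 1/((23*y - 16/41) - 60) = 1/((-16/41 + 23*y) - 60) = 1/(-2476/41 + 23*y))
B(b) = b²
B(-34) + j(u(5)) = (-34)² + 41/(-2476 + 943*(-3)) = 1156 + 41/(-2476 - 2829) = 1156 + 41/(-5305) = 1156 + 41*(-1/5305) = 1156 - 41/5305 = 6132539/5305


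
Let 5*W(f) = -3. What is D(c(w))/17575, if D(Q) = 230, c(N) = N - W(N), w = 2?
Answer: 46/3515 ≈ 0.013087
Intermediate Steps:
W(f) = -⅗ (W(f) = (⅕)*(-3) = -⅗)
c(N) = ⅗ + N (c(N) = N - 1*(-⅗) = N + ⅗ = ⅗ + N)
D(c(w))/17575 = 230/17575 = 230*(1/17575) = 46/3515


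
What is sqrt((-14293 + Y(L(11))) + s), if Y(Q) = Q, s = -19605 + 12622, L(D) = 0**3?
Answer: 6*I*sqrt(591) ≈ 145.86*I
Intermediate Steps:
L(D) = 0
s = -6983
sqrt((-14293 + Y(L(11))) + s) = sqrt((-14293 + 0) - 6983) = sqrt(-14293 - 6983) = sqrt(-21276) = 6*I*sqrt(591)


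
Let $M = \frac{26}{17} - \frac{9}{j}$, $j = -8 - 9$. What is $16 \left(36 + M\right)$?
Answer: $\frac{10352}{17} \approx 608.94$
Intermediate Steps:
$j = -17$
$M = \frac{35}{17}$ ($M = \frac{26}{17} - \frac{9}{-17} = 26 \cdot \frac{1}{17} - - \frac{9}{17} = \frac{26}{17} + \frac{9}{17} = \frac{35}{17} \approx 2.0588$)
$16 \left(36 + M\right) = 16 \left(36 + \frac{35}{17}\right) = 16 \cdot \frac{647}{17} = \frac{10352}{17}$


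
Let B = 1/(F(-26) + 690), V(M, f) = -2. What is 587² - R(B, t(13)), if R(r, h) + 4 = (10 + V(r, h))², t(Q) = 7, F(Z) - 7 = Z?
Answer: 344509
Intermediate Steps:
F(Z) = 7 + Z
B = 1/671 (B = 1/((7 - 26) + 690) = 1/(-19 + 690) = 1/671 ≈ 0.0014903)
R(r, h) = 60 (R(r, h) = -4 + (10 - 2)² = -4 + 8² = -4 + 64 = 60)
587² - R(B, t(13)) = 587² - 1*60 = 344569 - 60 = 344509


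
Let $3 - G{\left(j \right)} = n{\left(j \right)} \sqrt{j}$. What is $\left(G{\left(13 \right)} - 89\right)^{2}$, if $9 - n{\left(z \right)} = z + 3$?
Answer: $8033 - 1204 \sqrt{13} \approx 3691.9$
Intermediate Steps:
$n{\left(z \right)} = 6 - z$ ($n{\left(z \right)} = 9 - \left(z + 3\right) = 9 - \left(3 + z\right) = 6 - z$)
$G{\left(j \right)} = 3 - \sqrt{j} \left(6 - j\right)$ ($G{\left(j \right)} = 3 - \left(6 - j\right) \sqrt{j} = 3 - \sqrt{j} \left(6 - j\right)$)
$\left(G{\left(13 \right)} - 89\right)^{2} = \left(\left(3 + \sqrt{13} \left(-6 + 13\right)\right) - 89\right)^{2} = \left(\left(3 + \sqrt{13} \cdot 7\right) - 89\right)^{2} = \left(\left(3 + 7 \sqrt{13}\right) - 89\right)^{2} = \left(-86 + 7 \sqrt{13}\right)^{2}$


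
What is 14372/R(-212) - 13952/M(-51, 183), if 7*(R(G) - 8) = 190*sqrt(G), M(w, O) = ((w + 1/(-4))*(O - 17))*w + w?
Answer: 32462626622/46132774047 - 2389345*I*sqrt(53)/478521 ≈ 0.70368 - 36.351*I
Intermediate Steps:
M(w, O) = w + w*(-17 + O)*(-1/4 + w) (M(w, O) = ((w - 1/4)*(-17 + O))*w + w = ((-1/4 + w)*(-17 + O))*w + w = ((-17 + O)*(-1/4 + w))*w + w = w*(-17 + O)*(-1/4 + w) + w = w + w*(-17 + O)*(-1/4 + w))
R(G) = 8 + 190*sqrt(G)/7 (R(G) = 8 + (190*sqrt(G))/7 = 8 + 190*sqrt(G)/7)
14372/R(-212) - 13952/M(-51, 183) = 14372/(8 + 190*sqrt(-212)/7) - 13952*(-4/(51*(21 - 1*183 - 68*(-51) + 4*183*(-51)))) = 14372/(8 + 190*(2*I*sqrt(53))/7) - 13952*(-4/(51*(21 - 183 + 3468 - 37332))) = 14372/(8 + 380*I*sqrt(53)/7) - 13952/((1/4)*(-51)*(-34026)) = 14372/(8 + 380*I*sqrt(53)/7) - 13952/867663/2 = 14372/(8 + 380*I*sqrt(53)/7) - 13952*2/867663 = 14372/(8 + 380*I*sqrt(53)/7) - 27904/867663 = -27904/867663 + 14372/(8 + 380*I*sqrt(53)/7)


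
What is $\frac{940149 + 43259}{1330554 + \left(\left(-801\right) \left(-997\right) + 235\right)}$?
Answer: $\frac{491704}{1064693} \approx 0.46183$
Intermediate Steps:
$\frac{940149 + 43259}{1330554 + \left(\left(-801\right) \left(-997\right) + 235\right)} = \frac{983408}{1330554 + \left(798597 + 235\right)} = \frac{983408}{1330554 + 798832} = \frac{983408}{2129386} = 983408 \cdot \frac{1}{2129386} = \frac{491704}{1064693}$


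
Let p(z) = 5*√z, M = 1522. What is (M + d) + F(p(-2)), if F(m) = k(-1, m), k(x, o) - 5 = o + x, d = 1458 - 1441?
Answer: 1543 + 5*I*√2 ≈ 1543.0 + 7.0711*I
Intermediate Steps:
d = 17
k(x, o) = 5 + o + x (k(x, o) = 5 + (o + x) = 5 + o + x)
F(m) = 4 + m (F(m) = 5 + m - 1 = 4 + m)
(M + d) + F(p(-2)) = (1522 + 17) + (4 + 5*√(-2)) = 1539 + (4 + 5*(I*√2)) = 1539 + (4 + 5*I*√2) = 1543 + 5*I*√2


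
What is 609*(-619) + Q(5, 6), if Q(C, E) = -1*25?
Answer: -376996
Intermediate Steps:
Q(C, E) = -25
609*(-619) + Q(5, 6) = 609*(-619) - 25 = -376971 - 25 = -376996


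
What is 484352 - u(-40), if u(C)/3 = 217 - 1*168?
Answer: 484205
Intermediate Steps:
u(C) = 147 (u(C) = 3*(217 - 1*168) = 3*(217 - 168) = 3*49 = 147)
484352 - u(-40) = 484352 - 1*147 = 484352 - 147 = 484205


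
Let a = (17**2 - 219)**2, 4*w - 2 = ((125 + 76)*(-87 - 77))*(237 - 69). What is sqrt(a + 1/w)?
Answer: sqrt(1502775619700982)/553795 ≈ 70.000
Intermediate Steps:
w = -2768975/2 (w = 1/2 + (((125 + 76)*(-87 - 77))*(237 - 69))/4 = 1/2 + ((201*(-164))*168)/4 = 1/2 + (-32964*168)/4 = 1/2 + (1/4)*(-5537952) = 1/2 - 1384488 = -2768975/2 ≈ -1.3845e+6)
a = 4900 (a = (289 - 219)**2 = 70**2 = 4900)
sqrt(a + 1/w) = sqrt(4900 + 1/(-2768975/2)) = sqrt(4900 - 2/2768975) = sqrt(13567977498/2768975) = sqrt(1502775619700982)/553795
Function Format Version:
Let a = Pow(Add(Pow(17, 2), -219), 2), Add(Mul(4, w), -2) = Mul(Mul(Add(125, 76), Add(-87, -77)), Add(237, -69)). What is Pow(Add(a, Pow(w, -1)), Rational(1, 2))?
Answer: Mul(Rational(1, 553795), Pow(1502775619700982, Rational(1, 2))) ≈ 70.000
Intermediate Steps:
w = Rational(-2768975, 2) (w = Add(Rational(1, 2), Mul(Rational(1, 4), Mul(Mul(Add(125, 76), Add(-87, -77)), Add(237, -69)))) = Add(Rational(1, 2), Mul(Rational(1, 4), Mul(Mul(201, -164), 168))) = Add(Rational(1, 2), Mul(Rational(1, 4), Mul(-32964, 168))) = Add(Rational(1, 2), Mul(Rational(1, 4), -5537952)) = Add(Rational(1, 2), -1384488) = Rational(-2768975, 2) ≈ -1.3845e+6)
a = 4900 (a = Pow(Add(289, -219), 2) = Pow(70, 2) = 4900)
Pow(Add(a, Pow(w, -1)), Rational(1, 2)) = Pow(Add(4900, Pow(Rational(-2768975, 2), -1)), Rational(1, 2)) = Pow(Add(4900, Rational(-2, 2768975)), Rational(1, 2)) = Pow(Rational(13567977498, 2768975), Rational(1, 2)) = Mul(Rational(1, 553795), Pow(1502775619700982, Rational(1, 2)))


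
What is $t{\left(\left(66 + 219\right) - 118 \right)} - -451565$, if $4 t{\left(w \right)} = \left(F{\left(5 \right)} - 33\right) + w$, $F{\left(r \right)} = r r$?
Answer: $\frac{1806419}{4} \approx 4.5161 \cdot 10^{5}$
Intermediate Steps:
$F{\left(r \right)} = r^{2}$
$t{\left(w \right)} = -2 + \frac{w}{4}$ ($t{\left(w \right)} = \frac{\left(5^{2} - 33\right) + w}{4} = \frac{\left(25 - 33\right) + w}{4} = \frac{-8 + w}{4} = -2 + \frac{w}{4}$)
$t{\left(\left(66 + 219\right) - 118 \right)} - -451565 = \left(-2 + \frac{\left(66 + 219\right) - 118}{4}\right) - -451565 = \left(-2 + \frac{285 - 118}{4}\right) + 451565 = \left(-2 + \frac{1}{4} \cdot 167\right) + 451565 = \left(-2 + \frac{167}{4}\right) + 451565 = \frac{159}{4} + 451565 = \frac{1806419}{4}$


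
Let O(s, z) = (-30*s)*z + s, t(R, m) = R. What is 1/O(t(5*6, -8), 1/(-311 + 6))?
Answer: 61/2010 ≈ 0.030348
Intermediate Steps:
O(s, z) = s - 30*s*z (O(s, z) = -30*s*z + s = s - 30*s*z)
1/O(t(5*6, -8), 1/(-311 + 6)) = 1/((5*6)*(1 - 30/(-311 + 6))) = 1/(30*(1 - 30/(-305))) = 1/(30*(1 - 30*(-1/305))) = 1/(30*(1 + 6/61)) = 1/(30*(67/61)) = 1/(2010/61) = 61/2010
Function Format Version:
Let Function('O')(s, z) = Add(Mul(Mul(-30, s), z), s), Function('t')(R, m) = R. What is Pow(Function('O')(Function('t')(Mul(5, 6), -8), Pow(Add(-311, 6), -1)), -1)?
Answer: Rational(61, 2010) ≈ 0.030348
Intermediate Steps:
Function('O')(s, z) = Add(s, Mul(-30, s, z)) (Function('O')(s, z) = Add(Mul(-30, s, z), s) = Add(s, Mul(-30, s, z)))
Pow(Function('O')(Function('t')(Mul(5, 6), -8), Pow(Add(-311, 6), -1)), -1) = Pow(Mul(Mul(5, 6), Add(1, Mul(-30, Pow(Add(-311, 6), -1)))), -1) = Pow(Mul(30, Add(1, Mul(-30, Pow(-305, -1)))), -1) = Pow(Mul(30, Add(1, Mul(-30, Rational(-1, 305)))), -1) = Pow(Mul(30, Add(1, Rational(6, 61))), -1) = Pow(Mul(30, Rational(67, 61)), -1) = Pow(Rational(2010, 61), -1) = Rational(61, 2010)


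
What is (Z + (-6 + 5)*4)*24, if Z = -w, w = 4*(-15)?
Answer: 1344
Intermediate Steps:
w = -60
Z = 60 (Z = -1*(-60) = 60)
(Z + (-6 + 5)*4)*24 = (60 + (-6 + 5)*4)*24 = (60 - 1*4)*24 = (60 - 4)*24 = 56*24 = 1344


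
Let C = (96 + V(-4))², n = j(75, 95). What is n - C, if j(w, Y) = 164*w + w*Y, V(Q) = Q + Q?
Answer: 11681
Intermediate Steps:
V(Q) = 2*Q
j(w, Y) = 164*w + Y*w
n = 19425 (n = 75*(164 + 95) = 75*259 = 19425)
C = 7744 (C = (96 + 2*(-4))² = (96 - 8)² = 88² = 7744)
n - C = 19425 - 1*7744 = 19425 - 7744 = 11681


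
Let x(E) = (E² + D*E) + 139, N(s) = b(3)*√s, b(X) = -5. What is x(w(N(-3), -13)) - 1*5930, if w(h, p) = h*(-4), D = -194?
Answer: -6991 - 3880*I*√3 ≈ -6991.0 - 6720.4*I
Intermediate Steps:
N(s) = -5*√s
w(h, p) = -4*h
x(E) = 139 + E² - 194*E (x(E) = (E² - 194*E) + 139 = 139 + E² - 194*E)
x(w(N(-3), -13)) - 1*5930 = (139 + (-(-20)*√(-3))² - (-776)*(-5*I*√3)) - 1*5930 = (139 + (-(-20)*I*√3)² - (-776)*(-5*I*√3)) - 5930 = (139 + (20*I*√3)² - 3880*I*√3) - 5930 = (139 - 1200 - 3880*I*√3) - 5930 = (-1061 - 3880*I*√3) - 5930 = -6991 - 3880*I*√3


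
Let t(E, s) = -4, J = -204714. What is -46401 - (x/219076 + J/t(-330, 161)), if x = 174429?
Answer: -21377500971/219076 ≈ -97580.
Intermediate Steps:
-46401 - (x/219076 + J/t(-330, 161)) = -46401 - (174429/219076 - 204714/(-4)) = -46401 - (174429*(1/219076) - 204714*(-1/4)) = -46401 - (174429/219076 + 102357/2) = -46401 - 1*11212155495/219076 = -46401 - 11212155495/219076 = -21377500971/219076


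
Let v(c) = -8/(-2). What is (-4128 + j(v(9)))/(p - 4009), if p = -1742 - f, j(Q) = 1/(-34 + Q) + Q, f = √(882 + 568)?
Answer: 237173157/330725510 - 123721*√58/198435306 ≈ 0.71238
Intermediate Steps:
v(c) = 4 (v(c) = -8*(-½) = 4)
f = 5*√58 (f = √1450 = 5*√58 ≈ 38.079)
j(Q) = Q + 1/(-34 + Q)
p = -1742 - 5*√58 ≈ -1780.1
(-4128 + j(v(9)))/(p - 4009) = (-4128 + (1 + 4² - 34*4)/(-34 + 4))/((-1742 - 5*√58) - 4009) = (-4128 + (1 + 16 - 136)/(-30))/(-5751 - 5*√58) = (-4128 - 1/30*(-119))/(-5751 - 5*√58) = (-4128 + 119/30)/(-5751 - 5*√58) = -123721/(30*(-5751 - 5*√58))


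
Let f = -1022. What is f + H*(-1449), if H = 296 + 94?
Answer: -566132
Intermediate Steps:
H = 390
f + H*(-1449) = -1022 + 390*(-1449) = -1022 - 565110 = -566132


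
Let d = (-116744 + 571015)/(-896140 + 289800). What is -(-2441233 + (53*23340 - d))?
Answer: 730162056149/606340 ≈ 1.2042e+6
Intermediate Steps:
d = -454271/606340 (d = 454271/(-606340) = 454271*(-1/606340) = -454271/606340 ≈ -0.74920)
-(-2441233 + (53*23340 - d)) = -(-2441233 + (53*23340 - 1*(-454271/606340))) = -(-2441233 + (1237020 + 454271/606340)) = -(-2441233 + 750055161071/606340) = -1*(-730162056149/606340) = 730162056149/606340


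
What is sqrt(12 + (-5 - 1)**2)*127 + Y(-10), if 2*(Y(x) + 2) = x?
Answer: -7 + 508*sqrt(3) ≈ 872.88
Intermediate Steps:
Y(x) = -2 + x/2
sqrt(12 + (-5 - 1)**2)*127 + Y(-10) = sqrt(12 + (-5 - 1)**2)*127 + (-2 + (1/2)*(-10)) = sqrt(12 + (-6)**2)*127 + (-2 - 5) = sqrt(12 + 36)*127 - 7 = sqrt(48)*127 - 7 = (4*sqrt(3))*127 - 7 = 508*sqrt(3) - 7 = -7 + 508*sqrt(3)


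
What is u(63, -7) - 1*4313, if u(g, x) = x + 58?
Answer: -4262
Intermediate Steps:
u(g, x) = 58 + x
u(63, -7) - 1*4313 = (58 - 7) - 1*4313 = 51 - 4313 = -4262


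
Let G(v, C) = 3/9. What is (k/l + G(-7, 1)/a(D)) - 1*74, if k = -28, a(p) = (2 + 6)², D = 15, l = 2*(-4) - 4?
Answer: -13759/192 ≈ -71.661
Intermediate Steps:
G(v, C) = ⅓ (G(v, C) = 3*(⅑) = ⅓)
l = -12 (l = -8 - 4 = -12)
a(p) = 64 (a(p) = 8² = 64)
(k/l + G(-7, 1)/a(D)) - 1*74 = (-28/(-12) + (⅓)/64) - 1*74 = (-28*(-1/12) + (⅓)*(1/64)) - 74 = (7/3 + 1/192) - 74 = 449/192 - 74 = -13759/192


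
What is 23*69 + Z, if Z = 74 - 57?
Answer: 1604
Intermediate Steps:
Z = 17
23*69 + Z = 23*69 + 17 = 1587 + 17 = 1604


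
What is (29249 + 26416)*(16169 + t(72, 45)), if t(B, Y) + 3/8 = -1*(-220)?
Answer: 7298182485/8 ≈ 9.1227e+8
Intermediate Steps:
t(B, Y) = 1757/8 (t(B, Y) = -3/8 - 1*(-220) = -3/8 + 220 = 1757/8)
(29249 + 26416)*(16169 + t(72, 45)) = (29249 + 26416)*(16169 + 1757/8) = 55665*(131109/8) = 7298182485/8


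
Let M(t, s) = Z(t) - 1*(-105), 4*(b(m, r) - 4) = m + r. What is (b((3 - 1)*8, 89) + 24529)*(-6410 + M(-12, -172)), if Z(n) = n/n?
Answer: -154821512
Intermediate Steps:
Z(n) = 1
b(m, r) = 4 + m/4 + r/4 (b(m, r) = 4 + (m + r)/4 = 4 + (m/4 + r/4) = 4 + m/4 + r/4)
M(t, s) = 106 (M(t, s) = 1 - 1*(-105) = 1 + 105 = 106)
(b((3 - 1)*8, 89) + 24529)*(-6410 + M(-12, -172)) = ((4 + ((3 - 1)*8)/4 + (¼)*89) + 24529)*(-6410 + 106) = ((4 + (2*8)/4 + 89/4) + 24529)*(-6304) = ((4 + (¼)*16 + 89/4) + 24529)*(-6304) = ((4 + 4 + 89/4) + 24529)*(-6304) = (121/4 + 24529)*(-6304) = (98237/4)*(-6304) = -154821512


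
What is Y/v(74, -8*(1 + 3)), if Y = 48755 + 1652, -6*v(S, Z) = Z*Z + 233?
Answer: -100814/419 ≈ -240.61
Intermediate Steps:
v(S, Z) = -233/6 - Z²/6 (v(S, Z) = -(Z*Z + 233)/6 = -(Z² + 233)/6 = -(233 + Z²)/6 = -233/6 - Z²/6)
Y = 50407
Y/v(74, -8*(1 + 3)) = 50407/(-233/6 - 64*(1 + 3)²/6) = 50407/(-233/6 - (-8*4)²/6) = 50407/(-233/6 - ⅙*(-32)²) = 50407/(-233/6 - ⅙*1024) = 50407/(-233/6 - 512/3) = 50407/(-419/2) = 50407*(-2/419) = -100814/419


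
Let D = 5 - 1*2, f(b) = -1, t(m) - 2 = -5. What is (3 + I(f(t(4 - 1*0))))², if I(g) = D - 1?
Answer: 25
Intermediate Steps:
t(m) = -3 (t(m) = 2 - 5 = -3)
D = 3 (D = 5 - 2 = 3)
I(g) = 2 (I(g) = 3 - 1 = 2)
(3 + I(f(t(4 - 1*0))))² = (3 + 2)² = 5² = 25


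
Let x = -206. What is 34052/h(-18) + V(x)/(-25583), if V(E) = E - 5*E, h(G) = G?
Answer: -435583574/230247 ≈ -1891.8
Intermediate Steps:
V(E) = -4*E
34052/h(-18) + V(x)/(-25583) = 34052/(-18) - 4*(-206)/(-25583) = 34052*(-1/18) + 824*(-1/25583) = -17026/9 - 824/25583 = -435583574/230247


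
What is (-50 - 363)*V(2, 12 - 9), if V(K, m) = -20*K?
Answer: 16520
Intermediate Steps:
(-50 - 363)*V(2, 12 - 9) = (-50 - 363)*(-20*2) = -413*(-40) = 16520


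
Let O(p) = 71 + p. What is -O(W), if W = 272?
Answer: -343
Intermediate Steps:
-O(W) = -(71 + 272) = -1*343 = -343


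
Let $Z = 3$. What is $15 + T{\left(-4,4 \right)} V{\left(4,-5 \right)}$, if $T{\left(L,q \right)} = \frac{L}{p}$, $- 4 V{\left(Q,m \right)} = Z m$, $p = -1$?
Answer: $30$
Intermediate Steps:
$V{\left(Q,m \right)} = - \frac{3 m}{4}$
$T{\left(L,q \right)} = - L$ ($T{\left(L,q \right)} = \frac{L}{-1} = L \left(-1\right) = - L$)
$15 + T{\left(-4,4 \right)} V{\left(4,-5 \right)} = 15 + \left(-1\right) \left(-4\right) \left(\left(- \frac{3}{4}\right) \left(-5\right)\right) = 15 + 4 \cdot \frac{15}{4} = 15 + 15 = 30$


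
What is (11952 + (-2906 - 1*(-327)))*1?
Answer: 9373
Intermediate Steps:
(11952 + (-2906 - 1*(-327)))*1 = (11952 + (-2906 + 327))*1 = (11952 - 2579)*1 = 9373*1 = 9373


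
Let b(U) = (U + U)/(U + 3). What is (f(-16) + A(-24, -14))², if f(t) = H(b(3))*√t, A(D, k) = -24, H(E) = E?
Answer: 560 - 192*I ≈ 560.0 - 192.0*I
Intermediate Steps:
b(U) = 2*U/(3 + U) (b(U) = (2*U)/(3 + U) = 2*U/(3 + U))
f(t) = √t (f(t) = (2*3/(3 + 3))*√t = (2*3/6)*√t = (2*3*(⅙))*√t = 1*√t = √t)
(f(-16) + A(-24, -14))² = (√(-16) - 24)² = (4*I - 24)² = (-24 + 4*I)²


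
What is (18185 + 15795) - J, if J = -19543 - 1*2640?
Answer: 56163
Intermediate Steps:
J = -22183 (J = -19543 - 2640 = -22183)
(18185 + 15795) - J = (18185 + 15795) - 1*(-22183) = 33980 + 22183 = 56163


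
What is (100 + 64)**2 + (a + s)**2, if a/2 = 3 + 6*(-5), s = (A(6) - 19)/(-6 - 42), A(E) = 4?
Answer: 7623257/256 ≈ 29778.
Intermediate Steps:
s = 5/16 (s = (4 - 19)/(-6 - 42) = -15/(-48) = -15*(-1/48) = 5/16 ≈ 0.31250)
a = -54 (a = 2*(3 + 6*(-5)) = 2*(3 - 30) = 2*(-27) = -54)
(100 + 64)**2 + (a + s)**2 = (100 + 64)**2 + (-54 + 5/16)**2 = 164**2 + (-859/16)**2 = 26896 + 737881/256 = 7623257/256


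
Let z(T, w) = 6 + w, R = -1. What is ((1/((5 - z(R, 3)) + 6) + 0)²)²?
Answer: 1/16 ≈ 0.062500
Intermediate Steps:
((1/((5 - z(R, 3)) + 6) + 0)²)² = ((1/((5 - (6 + 3)) + 6) + 0)²)² = ((1/((5 - 1*9) + 6) + 0)²)² = ((1/((5 - 9) + 6) + 0)²)² = ((1/(-4 + 6) + 0)²)² = ((1/2 + 0)²)² = ((½ + 0)²)² = ((½)²)² = (¼)² = 1/16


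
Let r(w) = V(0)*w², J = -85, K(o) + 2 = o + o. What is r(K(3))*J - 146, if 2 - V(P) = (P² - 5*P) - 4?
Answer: -8306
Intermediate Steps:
K(o) = -2 + 2*o (K(o) = -2 + (o + o) = -2 + 2*o)
V(P) = 6 - P² + 5*P (V(P) = 2 - ((P² - 5*P) - 4) = 2 - (-4 + P² - 5*P) = 2 + (4 - P² + 5*P) = 6 - P² + 5*P)
r(w) = 6*w² (r(w) = (6 - 1*0² + 5*0)*w² = (6 - 1*0 + 0)*w² = (6 + 0 + 0)*w² = 6*w²)
r(K(3))*J - 146 = (6*(-2 + 2*3)²)*(-85) - 146 = (6*(-2 + 6)²)*(-85) - 146 = (6*4²)*(-85) - 146 = (6*16)*(-85) - 146 = 96*(-85) - 146 = -8160 - 146 = -8306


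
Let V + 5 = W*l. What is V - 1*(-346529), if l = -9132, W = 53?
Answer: -137472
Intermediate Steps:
V = -484001 (V = -5 + 53*(-9132) = -5 - 483996 = -484001)
V - 1*(-346529) = -484001 - 1*(-346529) = -484001 + 346529 = -137472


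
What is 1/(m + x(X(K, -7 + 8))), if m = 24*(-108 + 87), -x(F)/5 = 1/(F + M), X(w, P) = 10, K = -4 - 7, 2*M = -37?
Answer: -17/8558 ≈ -0.0019864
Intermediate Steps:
M = -37/2 (M = (1/2)*(-37) = -37/2 ≈ -18.500)
K = -11
x(F) = -5/(-37/2 + F) (x(F) = -5/(F - 37/2) = -5/(-37/2 + F))
m = -504 (m = 24*(-21) = -504)
1/(m + x(X(K, -7 + 8))) = 1/(-504 - 10/(-37 + 2*10)) = 1/(-504 - 10/(-37 + 20)) = 1/(-504 - 10/(-17)) = 1/(-504 - 10*(-1/17)) = 1/(-504 + 10/17) = 1/(-8558/17) = -17/8558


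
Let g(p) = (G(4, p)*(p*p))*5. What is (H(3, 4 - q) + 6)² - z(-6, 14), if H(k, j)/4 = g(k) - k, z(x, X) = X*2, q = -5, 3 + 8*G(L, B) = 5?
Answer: 1493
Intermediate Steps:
G(L, B) = ¼ (G(L, B) = -3/8 + (⅛)*5 = -3/8 + 5/8 = ¼)
g(p) = 5*p²/4 (g(p) = ((p*p)/4)*5 = (p²/4)*5 = 5*p²/4)
z(x, X) = 2*X
H(k, j) = -4*k + 5*k² (H(k, j) = 4*(5*k²/4 - k) = 4*(-k + 5*k²/4) = -4*k + 5*k²)
(H(3, 4 - q) + 6)² - z(-6, 14) = (3*(-4 + 5*3) + 6)² - 2*14 = (3*(-4 + 15) + 6)² - 1*28 = (3*11 + 6)² - 28 = (33 + 6)² - 28 = 39² - 28 = 1521 - 28 = 1493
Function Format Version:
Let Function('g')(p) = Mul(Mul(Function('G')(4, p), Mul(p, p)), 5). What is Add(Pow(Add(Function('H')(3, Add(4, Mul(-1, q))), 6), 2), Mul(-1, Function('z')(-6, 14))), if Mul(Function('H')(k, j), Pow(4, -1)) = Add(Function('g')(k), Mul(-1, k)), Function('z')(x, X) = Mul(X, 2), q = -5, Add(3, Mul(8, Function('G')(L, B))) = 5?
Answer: 1493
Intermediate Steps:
Function('G')(L, B) = Rational(1, 4) (Function('G')(L, B) = Add(Rational(-3, 8), Mul(Rational(1, 8), 5)) = Add(Rational(-3, 8), Rational(5, 8)) = Rational(1, 4))
Function('g')(p) = Mul(Rational(5, 4), Pow(p, 2)) (Function('g')(p) = Mul(Mul(Rational(1, 4), Mul(p, p)), 5) = Mul(Mul(Rational(1, 4), Pow(p, 2)), 5) = Mul(Rational(5, 4), Pow(p, 2)))
Function('z')(x, X) = Mul(2, X)
Function('H')(k, j) = Add(Mul(-4, k), Mul(5, Pow(k, 2))) (Function('H')(k, j) = Mul(4, Add(Mul(Rational(5, 4), Pow(k, 2)), Mul(-1, k))) = Mul(4, Add(Mul(-1, k), Mul(Rational(5, 4), Pow(k, 2)))) = Add(Mul(-4, k), Mul(5, Pow(k, 2))))
Add(Pow(Add(Function('H')(3, Add(4, Mul(-1, q))), 6), 2), Mul(-1, Function('z')(-6, 14))) = Add(Pow(Add(Mul(3, Add(-4, Mul(5, 3))), 6), 2), Mul(-1, Mul(2, 14))) = Add(Pow(Add(Mul(3, Add(-4, 15)), 6), 2), Mul(-1, 28)) = Add(Pow(Add(Mul(3, 11), 6), 2), -28) = Add(Pow(Add(33, 6), 2), -28) = Add(Pow(39, 2), -28) = Add(1521, -28) = 1493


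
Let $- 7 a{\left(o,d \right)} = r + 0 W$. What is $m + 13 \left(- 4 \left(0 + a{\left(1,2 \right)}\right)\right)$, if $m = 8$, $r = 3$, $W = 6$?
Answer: $\frac{212}{7} \approx 30.286$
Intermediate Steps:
$a{\left(o,d \right)} = - \frac{3}{7}$ ($a{\left(o,d \right)} = - \frac{3 + 0 \cdot 6}{7} = - \frac{3 + 0}{7} = \left(- \frac{1}{7}\right) 3 = - \frac{3}{7}$)
$m + 13 \left(- 4 \left(0 + a{\left(1,2 \right)}\right)\right) = 8 + 13 \left(- 4 \left(0 - \frac{3}{7}\right)\right) = 8 + 13 \left(\left(-4\right) \left(- \frac{3}{7}\right)\right) = 8 + 13 \cdot \frac{12}{7} = 8 + \frac{156}{7} = \frac{212}{7}$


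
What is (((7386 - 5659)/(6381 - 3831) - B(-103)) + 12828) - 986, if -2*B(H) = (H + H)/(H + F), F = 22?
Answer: 815455879/68850 ≈ 11844.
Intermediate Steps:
B(H) = -H/(22 + H) (B(H) = -(H + H)/(2*(H + 22)) = -2*H/(2*(22 + H)) = -H/(22 + H))
(((7386 - 5659)/(6381 - 3831) - B(-103)) + 12828) - 986 = (((7386 - 5659)/(6381 - 3831) - (-1)*(-103)/(22 - 103)) + 12828) - 986 = ((1727/2550 - (-1)*(-103)/(-81)) + 12828) - 986 = ((1727*(1/2550) - (-1)*(-103)*(-1)/81) + 12828) - 986 = ((1727/2550 - 1*(-103/81)) + 12828) - 986 = ((1727/2550 + 103/81) + 12828) - 986 = (134179/68850 + 12828) - 986 = 883341979/68850 - 986 = 815455879/68850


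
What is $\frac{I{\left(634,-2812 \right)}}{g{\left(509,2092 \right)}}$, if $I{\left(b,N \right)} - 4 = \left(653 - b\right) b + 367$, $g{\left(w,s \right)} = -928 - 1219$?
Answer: $- \frac{12417}{2147} \approx -5.7834$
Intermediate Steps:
$g{\left(w,s \right)} = -2147$ ($g{\left(w,s \right)} = -928 - 1219 = -2147$)
$I{\left(b,N \right)} = 371 + b \left(653 - b\right)$ ($I{\left(b,N \right)} = 4 + \left(\left(653 - b\right) b + 367\right) = 4 + \left(b \left(653 - b\right) + 367\right) = 4 + \left(367 + b \left(653 - b\right)\right) = 371 + b \left(653 - b\right)$)
$\frac{I{\left(634,-2812 \right)}}{g{\left(509,2092 \right)}} = \frac{371 - 634^{2} + 653 \cdot 634}{-2147} = \left(371 - 401956 + 414002\right) \left(- \frac{1}{2147}\right) = 12417 \left(- \frac{1}{2147}\right) = - \frac{12417}{2147}$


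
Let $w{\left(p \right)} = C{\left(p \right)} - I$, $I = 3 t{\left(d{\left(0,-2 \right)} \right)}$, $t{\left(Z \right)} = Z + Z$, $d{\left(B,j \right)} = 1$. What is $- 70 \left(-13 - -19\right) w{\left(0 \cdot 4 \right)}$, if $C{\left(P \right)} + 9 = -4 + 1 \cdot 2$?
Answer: $7140$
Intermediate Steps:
$C{\left(P \right)} = -11$ ($C{\left(P \right)} = -9 + \left(-4 + 1 \cdot 2\right) = -9 + \left(-4 + 2\right) = -9 - 2 = -11$)
$t{\left(Z \right)} = 2 Z$
$I = 6$ ($I = 3 \cdot 2 \cdot 1 = 3 \cdot 2 = 6$)
$w{\left(p \right)} = -17$ ($w{\left(p \right)} = -11 - 6 = -17$)
$- 70 \left(-13 - -19\right) w{\left(0 \cdot 4 \right)} = - 70 \left(-13 - -19\right) \left(-17\right) = - 70 \left(-13 + 19\right) \left(-17\right) = - 70 \cdot 6 \left(-17\right) = \left(-70\right) \left(-102\right) = 7140$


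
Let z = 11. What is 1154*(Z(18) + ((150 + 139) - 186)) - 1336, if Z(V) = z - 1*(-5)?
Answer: 135990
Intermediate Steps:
Z(V) = 16 (Z(V) = 11 - 1*(-5) = 11 + 5 = 16)
1154*(Z(18) + ((150 + 139) - 186)) - 1336 = 1154*(16 + ((150 + 139) - 186)) - 1336 = 1154*(16 + (289 - 186)) - 1336 = 1154*(16 + 103) - 1336 = 1154*119 - 1336 = 137326 - 1336 = 135990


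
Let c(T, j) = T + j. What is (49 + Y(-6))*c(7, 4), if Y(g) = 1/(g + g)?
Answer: 6457/12 ≈ 538.08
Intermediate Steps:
Y(g) = 1/(2*g)
(49 + Y(-6))*c(7, 4) = (49 + (½)/(-6))*(7 + 4) = (49 + (½)*(-⅙))*11 = (49 - 1/12)*11 = (587/12)*11 = 6457/12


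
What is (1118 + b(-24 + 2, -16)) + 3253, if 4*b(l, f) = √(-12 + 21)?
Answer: 17487/4 ≈ 4371.8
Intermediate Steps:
b(l, f) = ¾ (b(l, f) = √(-12 + 21)/4 = √9/4 = (¼)*3 = ¾)
(1118 + b(-24 + 2, -16)) + 3253 = (1118 + ¾) + 3253 = 4475/4 + 3253 = 17487/4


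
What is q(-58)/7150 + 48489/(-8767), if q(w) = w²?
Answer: -1310761/259025 ≈ -5.0604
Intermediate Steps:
q(-58)/7150 + 48489/(-8767) = (-58)²/7150 + 48489/(-8767) = 3364*(1/7150) + 48489*(-1/8767) = 1682/3575 - 48489/8767 = -1310761/259025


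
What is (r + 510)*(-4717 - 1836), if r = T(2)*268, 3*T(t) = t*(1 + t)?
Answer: -6854438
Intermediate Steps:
T(t) = t*(1 + t)/3 (T(t) = (t*(1 + t))/3 = t*(1 + t)/3)
r = 536 (r = ((⅓)*2*(1 + 2))*268 = ((⅓)*2*3)*268 = 2*268 = 536)
(r + 510)*(-4717 - 1836) = (536 + 510)*(-4717 - 1836) = 1046*(-6553) = -6854438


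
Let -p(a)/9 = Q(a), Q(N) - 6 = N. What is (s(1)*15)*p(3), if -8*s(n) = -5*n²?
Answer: -6075/8 ≈ -759.38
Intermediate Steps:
Q(N) = 6 + N
s(n) = 5*n²/8 (s(n) = -(-5)*n²/8 = 5*n²/8)
p(a) = -54 - 9*a (p(a) = -9*(6 + a) = -54 - 9*a)
(s(1)*15)*p(3) = (((5/8)*1²)*15)*(-54 - 9*3) = (((5/8)*1)*15)*(-54 - 27) = ((5/8)*15)*(-81) = (75/8)*(-81) = -6075/8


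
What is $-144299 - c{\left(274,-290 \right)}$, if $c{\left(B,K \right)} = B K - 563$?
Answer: $-64276$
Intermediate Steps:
$c{\left(B,K \right)} = -563 + B K$
$-144299 - c{\left(274,-290 \right)} = -144299 - \left(-563 + 274 \left(-290\right)\right) = -144299 - \left(-563 - 79460\right) = -144299 - -80023 = -144299 + 80023 = -64276$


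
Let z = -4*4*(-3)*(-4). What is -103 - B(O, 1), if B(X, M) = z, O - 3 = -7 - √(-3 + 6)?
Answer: 89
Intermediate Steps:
O = -4 - √3 (O = 3 + (-7 - √(-3 + 6)) = 3 + (-7 - √3) = -4 - √3 ≈ -5.7320)
z = -192 (z = -(-48)*(-4) = -4*48 = -192)
B(X, M) = -192
-103 - B(O, 1) = -103 - 1*(-192) = -103 + 192 = 89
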